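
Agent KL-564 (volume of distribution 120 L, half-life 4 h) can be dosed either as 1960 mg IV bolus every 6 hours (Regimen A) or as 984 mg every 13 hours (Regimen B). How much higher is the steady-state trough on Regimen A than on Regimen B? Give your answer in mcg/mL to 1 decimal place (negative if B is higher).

8.0 mcg/mL

Regimen A: f = (1/2)^(6/4) ≈ 0.3536; Cmin,ss = (1960/120)·f/(1−f) ≈ 8.935 mcg/mL.
Regimen B: f = (1/2)^(13/4) ≈ 0.1051; Cmin,ss = (984/120)·f/(1−f) ≈ 0.963 mcg/mL.
Difference ≈ 8.935 − 0.963 ≈ 7.972 mcg/mL.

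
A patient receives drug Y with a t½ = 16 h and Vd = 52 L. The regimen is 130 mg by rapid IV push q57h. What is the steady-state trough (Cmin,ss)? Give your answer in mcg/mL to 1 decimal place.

0.2 mcg/mL

Over one 57-h interval, 57/16 ≈ 3.5625 half-lives elapse, leaving f ≈ 0.0846 of each dose.
Single-dose peak C₀ = D/Vd = 130/52 ≈ 2.500 mcg/mL.
Steady-state trough Cmin,ss = C₀·f/(1−f) ≈ 2.500 × 0.0846/0.9154 ≈ 0.231 mcg/mL.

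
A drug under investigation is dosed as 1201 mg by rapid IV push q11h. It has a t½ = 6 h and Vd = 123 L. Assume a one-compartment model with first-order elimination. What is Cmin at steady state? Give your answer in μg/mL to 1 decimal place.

τ/t½ = 11/6 ≈ 1.8333, so fraction remaining f = (1/2)^(11/6) ≈ 0.2806.
Each bolus raises the concentration by D/Vd = 1201/123 ≈ 9.764 μg/mL.
Steady-state trough Cmin,ss = C₀·f/(1−f) ≈ 9.764 × 0.2806/0.7194 ≈ 3.808 μg/mL.

3.8 μg/mL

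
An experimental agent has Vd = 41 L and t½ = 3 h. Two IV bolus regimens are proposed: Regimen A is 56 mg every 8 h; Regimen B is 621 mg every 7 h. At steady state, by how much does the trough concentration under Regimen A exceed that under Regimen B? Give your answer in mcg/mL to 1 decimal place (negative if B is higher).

-3.5 mcg/mL

Regimen A: f = (1/2)^(8/3) ≈ 0.1575; Cmin,ss = (56/41)·f/(1−f) ≈ 0.255 mcg/mL.
Regimen B: f = (1/2)^(7/3) ≈ 0.1984; Cmin,ss = (621/41)·f/(1−f) ≈ 3.749 mcg/mL.
Difference ≈ 0.255 − 3.749 ≈ -3.494 mcg/mL.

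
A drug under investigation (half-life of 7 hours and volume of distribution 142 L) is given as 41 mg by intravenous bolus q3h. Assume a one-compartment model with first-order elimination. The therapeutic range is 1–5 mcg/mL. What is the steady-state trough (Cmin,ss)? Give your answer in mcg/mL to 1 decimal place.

τ/t½ = 3/7 ≈ 0.42857, so fraction remaining f = (1/2)^(3/7) ≈ 0.7430.
Accumulation ratio R = 1/(1 − f) ≈ 1/0.2570 ≈ 3.8911.
Single-dose peak C₀ = D/Vd = 41/142 ≈ 0.289 mcg/mL.
Cmax,ss = C₀/(1 − f) ≈ 0.289/0.2570 ≈ 1.125 mcg/mL.
Steady-state trough Cmin,ss = Cmax,ss·f ≈ 1.125 × 0.7430 ≈ 0.836 mcg/mL.
Trough 0.8 mcg/mL vs MEC 1 mcg/mL: subtherapeutic.

0.8 mcg/mL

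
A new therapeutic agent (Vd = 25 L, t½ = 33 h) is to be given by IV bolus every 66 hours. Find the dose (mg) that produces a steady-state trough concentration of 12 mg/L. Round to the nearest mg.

τ/t½ = 66/33 ≈ 2, so f = (1/2)^(66/33) ≈ 0.250000.
Cmin,ss = (D/Vd)·f/(1−f), so D = Cmin,ss·Vd·(1−f)/f.
D = 12 × 25 × (1−f)/f ≈ 12 × 25 × 3.00000 ≈ 900.00 mg.

900 mg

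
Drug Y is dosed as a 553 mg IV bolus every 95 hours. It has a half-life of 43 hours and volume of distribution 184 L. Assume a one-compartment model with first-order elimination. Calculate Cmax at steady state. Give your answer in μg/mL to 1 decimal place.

3.8 μg/mL

k = ln2/t½ = ln2/43 ≈ 0.016120 h⁻¹; fraction remaining f = e^(−kτ) = e^(−0.016120×95) ≈ 0.2162.
Accumulation ratio R = 1/(1 − f) ≈ 1/0.7838 ≈ 1.2758.
Single-dose peak C₀ = D/Vd = 553/184 ≈ 3.005 μg/mL.
Steady-state peak Cmax,ss = C₀·R ≈ 3.005 × 1.2758 ≈ 3.834 μg/mL.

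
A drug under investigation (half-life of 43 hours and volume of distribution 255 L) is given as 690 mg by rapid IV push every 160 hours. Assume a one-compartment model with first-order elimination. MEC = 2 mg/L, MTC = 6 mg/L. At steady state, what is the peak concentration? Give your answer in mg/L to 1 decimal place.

τ/t½ = 160/43 ≈ 3.7209, so fraction remaining f = (1/2)^(160/43) ≈ 0.0758.
At steady state, accumulation factor R = 1/(1 − e^(−kτ)) ≈ 1.0820.
Single-dose peak C₀ = D/Vd = 690/255 ≈ 2.706 mg/L.
Steady-state peak Cmax,ss = C₀·R ≈ 2.706 × 1.0820 ≈ 2.928 mg/L.
Peak 2.9 mg/L vs MTC 6 mg/L: below toxic threshold.

2.9 mg/L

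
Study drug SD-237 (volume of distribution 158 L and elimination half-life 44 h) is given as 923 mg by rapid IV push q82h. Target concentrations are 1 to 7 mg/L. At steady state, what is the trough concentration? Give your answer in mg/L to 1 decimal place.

τ/t½ = 82/44 ≈ 1.8636, so fraction remaining f = (1/2)^(82/44) ≈ 0.2748.
At steady state, accumulation factor R = 1/(1 − e^(−kτ)) ≈ 1.3789.
Single-dose peak C₀ = D/Vd = 923/158 ≈ 5.842 mg/L.
Steady-state peak Cmax,ss = C₀·R ≈ 5.842 × 1.3789 ≈ 8.056 mg/L.
Steady-state trough Cmin,ss = Cmax,ss·f ≈ 8.056 × 0.2748 ≈ 2.214 mg/L.
Trough 2.2 mg/L vs MEC 1 mg/L: adequate.

2.2 mg/L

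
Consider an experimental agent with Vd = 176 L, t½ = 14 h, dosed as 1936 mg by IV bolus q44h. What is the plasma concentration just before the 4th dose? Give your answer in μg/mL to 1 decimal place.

f = (1/2)^(τ/t½) = (1/2)^(44/14) ≈ 0.1132.
C₀ = D/Vd = 1936/176 ≈ 11.000 μg/mL.
Before the 4th dose, 3 doses have been given. Superposition: Cmin = C₀·(f + f² + … + f^3).
≈ 11.000 × (0.1132 + 0.0128 + 0.0015) ≈ 11.000 × 0.1275 ≈ 1.403 μg/mL.

1.4 μg/mL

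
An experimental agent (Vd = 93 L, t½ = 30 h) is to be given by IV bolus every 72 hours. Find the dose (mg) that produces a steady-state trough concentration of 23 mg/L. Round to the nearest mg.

τ/t½ = 72/30 ≈ 2.4, so f = (1/2)^(72/30) ≈ 0.189465.
Cmin,ss = (D/Vd)·f/(1−f), so D = Cmin,ss·Vd·(1−f)/f.
D = 23 × 93 × (1−f)/f ≈ 23 × 93 × 4.27802 ≈ 9150.68 mg.

9151 mg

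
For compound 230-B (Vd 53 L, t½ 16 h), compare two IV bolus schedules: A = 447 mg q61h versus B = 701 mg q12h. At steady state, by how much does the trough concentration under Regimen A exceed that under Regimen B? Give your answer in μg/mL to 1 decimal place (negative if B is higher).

-18.8 μg/mL

Regimen A: f = (1/2)^(61/16) ≈ 0.0712; Cmin,ss = (447/53)·f/(1−f) ≈ 0.647 μg/mL.
Regimen B: f = (1/2)^(12/16) ≈ 0.5946; Cmin,ss = (701/53)·f/(1−f) ≈ 19.399 μg/mL.
Difference ≈ 0.647 − 19.399 ≈ -18.752 μg/mL.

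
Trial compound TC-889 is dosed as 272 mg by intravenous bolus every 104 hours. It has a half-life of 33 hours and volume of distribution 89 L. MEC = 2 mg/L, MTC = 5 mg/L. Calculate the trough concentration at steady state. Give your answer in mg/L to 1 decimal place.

0.4 mg/L

Over one 104-h interval, 104/33 ≈ 3.1515 half-lives elapse, leaving f ≈ 0.1125 of each dose.
At steady state, accumulation factor R = 1/(1 − e^(−kτ)) ≈ 1.1268.
Single-dose peak C₀ = D/Vd = 272/89 ≈ 3.056 mg/L.
Steady-state peak Cmax,ss = C₀·R ≈ 3.056 × 1.1268 ≈ 3.444 mg/L.
One interval later, Cmin,ss = Cmax,ss·e^(−kτ) ≈ 3.444 × 0.1125 ≈ 0.387 mg/L.
Trough 0.4 mg/L vs MEC 2 mg/L: subtherapeutic.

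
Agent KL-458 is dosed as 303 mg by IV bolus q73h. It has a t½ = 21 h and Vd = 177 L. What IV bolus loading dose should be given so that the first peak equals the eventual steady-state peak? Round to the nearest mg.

333 mg

f = (1/2)^(73/21) ≈ 0.089859; accumulation ratio R = 1/(1−f) ≈ 1.09873.
Loading dose to hit Cmax,ss on first dose: D_load = D_maint·R ≈ 303 × 1.09873 ≈ 332.92 mg.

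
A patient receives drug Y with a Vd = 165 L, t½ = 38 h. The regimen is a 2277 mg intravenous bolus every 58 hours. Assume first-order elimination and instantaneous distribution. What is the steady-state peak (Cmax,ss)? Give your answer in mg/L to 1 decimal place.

k = ln2/t½ = ln2/38 ≈ 0.018241 h⁻¹; fraction remaining f = e^(−kτ) = e^(−0.018241×58) ≈ 0.3472.
Accumulation ratio R = 1/(1 − f) ≈ 1/0.6528 ≈ 1.5319.
Single-dose peak C₀ = D/Vd = 2277/165 ≈ 13.800 mg/L.
Steady-state peak Cmax,ss = C₀·R ≈ 13.800 × 1.5319 ≈ 21.140 mg/L.

21.1 mg/L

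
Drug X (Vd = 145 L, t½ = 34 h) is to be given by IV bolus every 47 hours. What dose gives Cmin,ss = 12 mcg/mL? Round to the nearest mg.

2796 mg

τ/t½ = 47/34 ≈ 1.3824, so f = (1/2)^(47/34) ≈ 0.383593.
Cmin,ss = (D/Vd)·f/(1−f), so D = Cmin,ss·Vd·(1−f)/f.
D = 12 × 145 × (1−f)/f ≈ 12 × 145 × 1.60693 ≈ 2796.06 mg.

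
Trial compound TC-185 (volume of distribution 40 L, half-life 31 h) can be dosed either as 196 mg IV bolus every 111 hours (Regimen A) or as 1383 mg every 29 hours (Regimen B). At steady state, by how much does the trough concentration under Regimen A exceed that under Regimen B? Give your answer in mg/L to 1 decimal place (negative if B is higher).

-37.4 mg/L

Regimen A: f = (1/2)^(111/31) ≈ 0.0836; Cmin,ss = (196/40)·f/(1−f) ≈ 0.447 mg/L.
Regimen B: f = (1/2)^(29/31) ≈ 0.5229; Cmin,ss = (1383/40)·f/(1−f) ≈ 37.894 mg/L.
Difference ≈ 0.447 − 37.894 ≈ -37.447 mg/L.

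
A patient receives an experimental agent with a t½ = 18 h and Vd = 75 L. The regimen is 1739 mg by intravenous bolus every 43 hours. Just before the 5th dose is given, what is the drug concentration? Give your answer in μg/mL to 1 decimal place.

5.5 μg/mL

f = (1/2)^(τ/t½) = (1/2)^(43/18) ≈ 0.1909.
C₀ = D/Vd = 1739/75 ≈ 23.187 μg/mL.
Before the 5th dose, 4 doses have been given. Superposition: Cmin = C₀·(f + f² + … + f^4).
≈ 23.187 × (0.1909 + 0.0364 + 0.0070 + 0.0013) ≈ 23.187 × 0.2356 ≈ 5.463 μg/mL.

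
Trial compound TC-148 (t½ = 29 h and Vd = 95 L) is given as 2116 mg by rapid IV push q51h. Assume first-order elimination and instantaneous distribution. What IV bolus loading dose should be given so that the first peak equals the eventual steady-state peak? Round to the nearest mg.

f = (1/2)^(51/29) ≈ 0.295531; accumulation ratio R = 1/(1−f) ≈ 1.41951.
Loading dose to hit Cmax,ss on first dose: D_load = D_maint·R ≈ 2116 × 1.41951 ≈ 3003.68 mg.

3004 mg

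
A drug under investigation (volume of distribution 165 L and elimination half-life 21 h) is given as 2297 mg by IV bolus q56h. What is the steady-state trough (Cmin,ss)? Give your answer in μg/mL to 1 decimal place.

2.6 μg/mL

k = ln2/t½ = ln2/21 ≈ 0.033007 h⁻¹; fraction remaining f = e^(−kτ) = e^(−0.033007×56) ≈ 0.1575.
Single-dose peak C₀ = D/Vd = 2297/165 ≈ 13.921 μg/mL.
Steady-state trough Cmin,ss = C₀·f/(1−f) ≈ 13.921 × 0.1575/0.8425 ≈ 2.602 μg/mL.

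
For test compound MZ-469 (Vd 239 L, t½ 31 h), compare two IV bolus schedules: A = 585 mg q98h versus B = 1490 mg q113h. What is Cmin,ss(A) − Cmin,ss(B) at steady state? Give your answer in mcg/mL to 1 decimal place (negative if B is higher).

Regimen A: f = (1/2)^(98/31) ≈ 0.1118; Cmin,ss = (585/239)·f/(1−f) ≈ 0.308 mcg/mL.
Regimen B: f = (1/2)^(113/31) ≈ 0.0799; Cmin,ss = (1490/239)·f/(1−f) ≈ 0.541 mcg/mL.
Difference ≈ 0.308 − 0.541 ≈ -0.233 mcg/mL.

-0.2 mcg/mL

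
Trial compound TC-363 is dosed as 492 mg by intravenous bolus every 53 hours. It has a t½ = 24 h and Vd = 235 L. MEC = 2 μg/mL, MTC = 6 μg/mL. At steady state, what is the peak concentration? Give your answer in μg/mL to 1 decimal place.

2.7 μg/mL

k = ln2/t½ = ln2/24 ≈ 0.028881 h⁻¹; fraction remaining f = e^(−kτ) = e^(−0.028881×53) ≈ 0.2164.
At steady state, accumulation factor R = 1/(1 − e^(−kτ)) ≈ 1.2762.
Single-dose peak C₀ = D/Vd = 492/235 ≈ 2.094 μg/mL.
Steady-state peak Cmax,ss = C₀·R ≈ 2.094 × 1.2762 ≈ 2.672 μg/mL.
Peak 2.7 μg/mL vs MTC 6 μg/mL: below toxic threshold.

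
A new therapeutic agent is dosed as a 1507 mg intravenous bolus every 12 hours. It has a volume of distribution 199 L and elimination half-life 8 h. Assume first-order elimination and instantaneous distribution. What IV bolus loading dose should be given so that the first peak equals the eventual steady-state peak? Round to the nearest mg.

2331 mg

f = (1/2)^(12/8) ≈ 0.353553; accumulation ratio R = 1/(1−f) ≈ 1.54692.
Loading dose to hit Cmax,ss on first dose: D_load = D_maint·R ≈ 1507 × 1.54692 ≈ 2331.21 mg.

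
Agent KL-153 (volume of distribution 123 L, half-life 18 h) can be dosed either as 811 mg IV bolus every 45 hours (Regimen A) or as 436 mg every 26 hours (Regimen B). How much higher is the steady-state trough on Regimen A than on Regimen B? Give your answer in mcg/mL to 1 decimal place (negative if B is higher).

-0.6 mcg/mL

Regimen A: f = (1/2)^(45/18) ≈ 0.1768; Cmin,ss = (811/123)·f/(1−f) ≈ 1.416 mcg/mL.
Regimen B: f = (1/2)^(26/18) ≈ 0.3674; Cmin,ss = (436/123)·f/(1−f) ≈ 2.059 mcg/mL.
Difference ≈ 1.416 − 2.059 ≈ -0.643 mcg/mL.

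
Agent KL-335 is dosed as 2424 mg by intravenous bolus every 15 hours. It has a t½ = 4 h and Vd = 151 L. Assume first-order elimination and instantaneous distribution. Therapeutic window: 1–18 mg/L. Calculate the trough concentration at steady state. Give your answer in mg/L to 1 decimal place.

1.3 mg/L

Over one 15-h interval, 15/4 ≈ 3.75 half-lives elapse, leaving f ≈ 0.0743 of each dose.
Accumulation ratio R = 1/(1 − f) ≈ 1/0.9257 ≈ 1.0803.
Single-dose peak C₀ = D/Vd = 2424/151 ≈ 16.053 mg/L.
Cmax,ss = C₀/(1 − f) ≈ 16.053/0.9257 ≈ 17.341 mg/L.
Steady-state trough Cmin,ss = Cmax,ss·f ≈ 17.341 × 0.0743 ≈ 1.288 mg/L.
Trough 1.3 mg/L vs MEC 1 mg/L: adequate.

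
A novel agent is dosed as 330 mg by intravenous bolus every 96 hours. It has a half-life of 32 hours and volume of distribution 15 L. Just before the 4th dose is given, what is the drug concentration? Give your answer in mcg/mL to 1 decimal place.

3.1 mcg/mL

f = (1/2)^(τ/t½) = (1/2)^(96/32) ≈ 0.1250.
C₀ = D/Vd = 330/15 ≈ 22.000 mcg/mL.
Before the 4th dose, 3 doses have been given. Superposition: Cmin = C₀·(f + f² + … + f^3).
≈ 22.000 × (0.1250 + 0.0156 + 0.0020) ≈ 22.000 × 0.1426 ≈ 3.137 mcg/mL.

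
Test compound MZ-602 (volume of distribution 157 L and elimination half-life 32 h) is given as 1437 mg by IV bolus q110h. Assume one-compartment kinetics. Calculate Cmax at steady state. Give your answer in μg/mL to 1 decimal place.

k = ln2/t½ = ln2/32 ≈ 0.021661 h⁻¹; fraction remaining f = e^(−kτ) = e^(−0.021661×110) ≈ 0.0923.
Accumulation ratio R = 1/(1 − f) ≈ 1/0.9077 ≈ 1.1017.
Each bolus raises the concentration by D/Vd = 1437/157 ≈ 9.153 μg/mL.
Cmax,ss = C₀/(1 − f) ≈ 9.153/0.9077 ≈ 10.084 μg/mL.

10.1 μg/mL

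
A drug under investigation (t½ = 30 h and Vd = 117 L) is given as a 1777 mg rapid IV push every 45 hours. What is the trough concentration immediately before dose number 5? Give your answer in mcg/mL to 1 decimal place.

8.2 mcg/mL

f = (1/2)^(τ/t½) = (1/2)^(45/30) ≈ 0.3536.
C₀ = D/Vd = 1777/117 ≈ 15.188 mcg/mL.
Before the 5th dose, 4 doses have been given. Superposition: Cmin = C₀·(f + f² + … + f^4).
≈ 15.188 × (0.3536 + 0.1250 + 0.0442 + 0.0156) ≈ 15.188 × 0.5384 ≈ 8.177 mcg/mL.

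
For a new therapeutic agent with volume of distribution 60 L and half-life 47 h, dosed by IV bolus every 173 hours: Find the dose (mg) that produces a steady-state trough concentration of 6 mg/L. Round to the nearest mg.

τ/t½ = 173/47 ≈ 3.6809, so f = (1/2)^(173/47) ≈ 0.077975.
Cmin,ss = (D/Vd)·f/(1−f), so D = Cmin,ss·Vd·(1−f)/f.
D = 6 × 60 × (1−f)/f ≈ 6 × 60 × 11.82462 ≈ 4256.86 mg.

4257 mg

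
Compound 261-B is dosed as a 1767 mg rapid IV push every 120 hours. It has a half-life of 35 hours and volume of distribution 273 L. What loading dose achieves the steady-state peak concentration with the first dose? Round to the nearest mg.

1948 mg

f = (1/2)^(120/35) ≈ 0.092875; accumulation ratio R = 1/(1−f) ≈ 1.10238.
Loading dose to hit Cmax,ss on first dose: D_load = D_maint·R ≈ 1767 × 1.10238 ≈ 1947.91 mg.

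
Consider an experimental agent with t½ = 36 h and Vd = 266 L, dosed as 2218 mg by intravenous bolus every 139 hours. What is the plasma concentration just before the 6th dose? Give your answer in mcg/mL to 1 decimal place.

0.6 mcg/mL

f = (1/2)^(τ/t½) = (1/2)^(139/36) ≈ 0.0688.
C₀ = D/Vd = 2218/266 ≈ 8.338 mcg/mL.
Before the 6th dose, 5 doses have been given. Superposition: Cmin = C₀·(f + f² + … + f^5).
≈ 8.338 × (0.0688 + 0.0047 + 0.0003 + 0.0000 + 0.0000) ≈ 8.338 × 0.0738 ≈ 0.615 mcg/mL.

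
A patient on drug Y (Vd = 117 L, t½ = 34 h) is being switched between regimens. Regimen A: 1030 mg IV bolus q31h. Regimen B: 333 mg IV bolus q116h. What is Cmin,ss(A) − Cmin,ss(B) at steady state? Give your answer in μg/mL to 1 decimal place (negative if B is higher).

Regimen A: f = (1/2)^(31/34) ≈ 0.5315; Cmin,ss = (1030/117)·f/(1−f) ≈ 9.987 μg/mL.
Regimen B: f = (1/2)^(116/34) ≈ 0.0940; Cmin,ss = (333/117)·f/(1−f) ≈ 0.295 μg/mL.
Difference ≈ 9.987 − 0.295 ≈ 9.692 μg/mL.

9.7 μg/mL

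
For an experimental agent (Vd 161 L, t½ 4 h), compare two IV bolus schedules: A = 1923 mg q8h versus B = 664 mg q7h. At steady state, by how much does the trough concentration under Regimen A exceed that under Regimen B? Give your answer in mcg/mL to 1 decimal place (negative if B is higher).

Regimen A: f = (1/2)^(8/4) ≈ 0.2500; Cmin,ss = (1923/161)·f/(1−f) ≈ 3.981 mcg/mL.
Regimen B: f = (1/2)^(7/4) ≈ 0.2973; Cmin,ss = (664/161)·f/(1−f) ≈ 1.745 mcg/mL.
Difference ≈ 3.981 − 1.745 ≈ 2.236 mcg/mL.

2.2 mcg/mL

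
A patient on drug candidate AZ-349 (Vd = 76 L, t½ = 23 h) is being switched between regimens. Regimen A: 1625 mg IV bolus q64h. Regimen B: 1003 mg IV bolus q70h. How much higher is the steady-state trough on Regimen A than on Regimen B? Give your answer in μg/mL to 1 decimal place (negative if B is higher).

Regimen A: f = (1/2)^(64/23) ≈ 0.1453; Cmin,ss = (1625/76)·f/(1−f) ≈ 3.635 μg/mL.
Regimen B: f = (1/2)^(70/23) ≈ 0.1213; Cmin,ss = (1003/76)·f/(1−f) ≈ 1.822 μg/mL.
Difference ≈ 3.635 − 1.822 ≈ 1.813 μg/mL.

1.8 μg/mL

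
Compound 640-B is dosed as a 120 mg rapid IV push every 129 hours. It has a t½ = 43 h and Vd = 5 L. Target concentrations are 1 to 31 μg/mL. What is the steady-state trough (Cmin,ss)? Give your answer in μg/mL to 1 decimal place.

The dosing interval is 3 half-lives, so f = 2^(−3) = 0.125.
At steady state, R = 1/(1 − 0.125) = 8/7.
Single-dose peak C₀ = D/Vd = 120/5 = 24 μg/mL.
Steady-state peak Cmax,ss = C₀·R = 24 × 8/7 ≈ 27.429 μg/mL.
Steady-state trough Cmin,ss = Cmax,ss·f ≈ 27.429 × 0.125 ≈ 3.429 μg/mL.
Trough 3.4 μg/mL vs MEC 1 μg/mL: adequate.

3.4 μg/mL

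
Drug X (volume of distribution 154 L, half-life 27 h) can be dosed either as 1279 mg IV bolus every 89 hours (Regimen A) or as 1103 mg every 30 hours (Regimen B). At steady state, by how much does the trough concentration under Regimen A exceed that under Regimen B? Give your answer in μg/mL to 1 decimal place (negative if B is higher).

-5.2 μg/mL

Regimen A: f = (1/2)^(89/27) ≈ 0.1018; Cmin,ss = (1279/154)·f/(1−f) ≈ 0.941 μg/mL.
Regimen B: f = (1/2)^(30/27) ≈ 0.4629; Cmin,ss = (1103/154)·f/(1−f) ≈ 6.173 μg/mL.
Difference ≈ 0.941 − 6.173 ≈ -5.232 μg/mL.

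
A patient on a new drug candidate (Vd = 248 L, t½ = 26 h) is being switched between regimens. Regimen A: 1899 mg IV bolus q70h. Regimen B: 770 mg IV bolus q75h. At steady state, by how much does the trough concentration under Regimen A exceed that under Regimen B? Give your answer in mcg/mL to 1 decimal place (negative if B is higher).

0.9 mcg/mL

Regimen A: f = (1/2)^(70/26) ≈ 0.1547; Cmin,ss = (1899/248)·f/(1−f) ≈ 1.401 mcg/mL.
Regimen B: f = (1/2)^(75/26) ≈ 0.1354; Cmin,ss = (770/248)·f/(1−f) ≈ 0.486 mcg/mL.
Difference ≈ 1.401 − 0.486 ≈ 0.915 mcg/mL.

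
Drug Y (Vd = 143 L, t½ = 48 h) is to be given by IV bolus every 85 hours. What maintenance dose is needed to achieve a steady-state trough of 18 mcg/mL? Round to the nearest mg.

6210 mg

τ/t½ = 85/48 ≈ 1.7708, so f = (1/2)^(85/48) ≈ 0.293039.
Cmin,ss = (D/Vd)·f/(1−f), so D = Cmin,ss·Vd·(1−f)/f.
D = 18 × 143 × (1−f)/f ≈ 18 × 143 × 2.41252 ≈ 6209.83 mg.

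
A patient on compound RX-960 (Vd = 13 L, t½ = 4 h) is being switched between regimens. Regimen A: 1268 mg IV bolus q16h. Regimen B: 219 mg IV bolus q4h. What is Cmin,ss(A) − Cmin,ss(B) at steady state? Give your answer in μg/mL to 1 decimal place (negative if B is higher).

Regimen A: f = (1/2)^(16/4) ≈ 0.0625; Cmin,ss = (1268/13)·f/(1−f) ≈ 6.503 μg/mL.
Regimen B: f = (1/2)^(4/4) ≈ 0.5000; Cmin,ss = (219/13)·f/(1−f) ≈ 16.846 μg/mL.
Difference ≈ 6.503 − 16.846 ≈ -10.343 μg/mL.

-10.3 μg/mL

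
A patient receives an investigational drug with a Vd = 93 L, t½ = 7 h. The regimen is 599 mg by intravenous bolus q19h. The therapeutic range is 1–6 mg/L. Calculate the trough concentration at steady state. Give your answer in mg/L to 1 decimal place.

1.2 mg/L

τ/t½ = 19/7 ≈ 2.7143, so fraction remaining f = (1/2)^(19/7) ≈ 0.1524.
Accumulation ratio R = 1/(1 − f) ≈ 1/0.8476 ≈ 1.1798.
Each bolus raises the concentration by D/Vd = 599/93 ≈ 6.441 mg/L.
Cmax,ss = C₀/(1 − f) ≈ 6.441/0.8476 ≈ 7.599 mg/L.
Steady-state trough Cmin,ss = Cmax,ss·f ≈ 7.599 × 0.1524 ≈ 1.158 mg/L.
Trough 1.2 mg/L vs MEC 1 mg/L: adequate.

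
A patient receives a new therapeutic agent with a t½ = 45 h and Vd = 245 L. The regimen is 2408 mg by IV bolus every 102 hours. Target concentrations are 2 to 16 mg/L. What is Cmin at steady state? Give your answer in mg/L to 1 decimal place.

τ/t½ = 102/45 ≈ 2.2667, so fraction remaining f = (1/2)^(102/45) ≈ 0.2078.
Accumulation ratio R = 1/(1 − f) ≈ 1/0.7922 ≈ 1.2623.
Single-dose peak C₀ = D/Vd = 2408/245 ≈ 9.829 mg/L.
Cmax,ss = C₀/(1 − f) ≈ 9.829/0.7922 ≈ 12.407 mg/L.
Steady-state trough Cmin,ss = Cmax,ss·f ≈ 12.407 × 0.2078 ≈ 2.578 mg/L.
Trough 2.6 mg/L vs MEC 2 mg/L: adequate.

2.6 mg/L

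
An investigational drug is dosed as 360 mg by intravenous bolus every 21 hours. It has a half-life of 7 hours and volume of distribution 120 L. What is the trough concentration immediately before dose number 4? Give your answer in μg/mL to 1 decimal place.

0.4 μg/mL

f = (1/2)^(τ/t½) = (1/2)^(21/7) ≈ 0.1250.
C₀ = D/Vd = 360/120 ≈ 3.000 μg/mL.
Before the 4th dose, 3 doses have been given. Superposition: Cmin = C₀·(f + f² + … + f^3).
≈ 3.000 × (0.1250 + 0.0156 + 0.0020) ≈ 3.000 × 0.1426 ≈ 0.428 μg/mL.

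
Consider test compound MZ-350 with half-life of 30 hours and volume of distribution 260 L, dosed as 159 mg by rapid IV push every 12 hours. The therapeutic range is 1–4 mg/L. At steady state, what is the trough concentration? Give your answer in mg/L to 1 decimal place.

1.9 mg/L

τ/t½ = 12/30 ≈ 0.4, so fraction remaining f = (1/2)^(12/30) ≈ 0.7579.
Each bolus raises the concentration by D/Vd = 159/260 ≈ 0.612 mg/L.
Steady-state trough Cmin,ss = C₀·f/(1−f) ≈ 0.612 × 0.7579/0.2421 ≈ 1.916 mg/L.
Trough 1.9 mg/L vs MEC 1 mg/L: adequate.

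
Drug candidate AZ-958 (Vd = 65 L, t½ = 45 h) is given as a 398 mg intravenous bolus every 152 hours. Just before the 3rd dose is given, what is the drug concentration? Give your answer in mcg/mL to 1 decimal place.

f = (1/2)^(τ/t½) = (1/2)^(152/45) ≈ 0.0962.
C₀ = D/Vd = 398/65 ≈ 6.123 mcg/mL.
Before the 3rd dose, 2 doses have been given. Superposition: Cmin = C₀·(f + f²).
≈ 6.123 × (0.0962 + 0.0093) ≈ 6.123 × 0.1055 ≈ 0.646 mcg/mL.

0.6 mcg/mL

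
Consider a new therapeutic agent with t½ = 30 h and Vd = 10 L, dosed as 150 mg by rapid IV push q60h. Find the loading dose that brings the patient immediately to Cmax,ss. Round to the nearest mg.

200 mg

f = (1/2)^(60/30) ≈ 0.250000; accumulation ratio R = 1/(1−f) ≈ 1.33333.
Loading dose to hit Cmax,ss on first dose: D_load = D_maint·R ≈ 150 × 1.33333 ≈ 200.00 mg.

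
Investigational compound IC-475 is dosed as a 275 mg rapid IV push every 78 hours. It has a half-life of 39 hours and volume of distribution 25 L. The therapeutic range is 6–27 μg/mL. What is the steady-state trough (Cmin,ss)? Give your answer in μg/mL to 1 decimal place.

3.7 μg/mL

τ = 78 h = 2 half-lives, so f = (1/2)^2 = 0.25.
Accumulation ratio R = 1/(1 − f) = 1/0.75 = 4/3.
Single-dose peak C₀ = D/Vd = 275/25 = 11 μg/mL.
Steady-state peak Cmax,ss = C₀·R = 11 × 4/3 ≈ 14.667 μg/mL.
Steady-state trough Cmin,ss = Cmax,ss·f ≈ 14.667 × 0.25 ≈ 3.667 μg/mL.
Trough 3.7 μg/mL vs MEC 6 μg/mL: subtherapeutic.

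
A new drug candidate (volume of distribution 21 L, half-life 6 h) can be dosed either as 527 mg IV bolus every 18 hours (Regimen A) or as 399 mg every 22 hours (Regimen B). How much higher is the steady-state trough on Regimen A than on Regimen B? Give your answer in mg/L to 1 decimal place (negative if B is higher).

Regimen A: f = (1/2)^(18/6) ≈ 0.1250; Cmin,ss = (527/21)·f/(1−f) ≈ 3.585 mg/L.
Regimen B: f = (1/2)^(22/6) ≈ 0.0787; Cmin,ss = (399/21)·f/(1−f) ≈ 1.623 mg/L.
Difference ≈ 3.585 − 1.623 ≈ 1.962 mg/L.

2.0 mg/L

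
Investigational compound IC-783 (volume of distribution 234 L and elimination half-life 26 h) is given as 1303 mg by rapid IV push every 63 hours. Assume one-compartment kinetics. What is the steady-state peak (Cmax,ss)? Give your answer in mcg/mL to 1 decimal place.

6.8 mcg/mL

k = ln2/t½ = ln2/26 ≈ 0.026660 h⁻¹; fraction remaining f = e^(−kτ) = e^(−0.026660×63) ≈ 0.1865.
Accumulation ratio R = 1/(1 − f) ≈ 1/0.8135 ≈ 1.2293.
Each bolus raises the concentration by D/Vd = 1303/234 ≈ 5.568 mcg/mL.
Steady-state peak Cmax,ss = C₀·R ≈ 5.568 × 1.2293 ≈ 6.845 mcg/mL.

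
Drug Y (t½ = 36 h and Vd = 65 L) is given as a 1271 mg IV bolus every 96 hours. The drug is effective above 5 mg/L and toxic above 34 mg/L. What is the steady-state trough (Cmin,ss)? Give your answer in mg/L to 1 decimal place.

3.7 mg/L

k = ln2/t½ = ln2/36 ≈ 0.019254 h⁻¹; fraction remaining f = e^(−kτ) = e^(−0.019254×96) ≈ 0.1575.
Single-dose peak C₀ = D/Vd = 1271/65 ≈ 19.554 mg/L.
Steady-state trough Cmin,ss = C₀·f/(1−f) ≈ 19.554 × 0.1575/0.8425 ≈ 3.655 mg/L.
Trough 3.7 mg/L vs MEC 5 mg/L: subtherapeutic.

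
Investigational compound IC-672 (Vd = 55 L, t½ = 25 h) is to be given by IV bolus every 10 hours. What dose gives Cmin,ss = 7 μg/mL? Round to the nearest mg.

τ/t½ = 10/25 ≈ 0.4, so f = (1/2)^(10/25) ≈ 0.757858.
Cmin,ss = (D/Vd)·f/(1−f), so D = Cmin,ss·Vd·(1−f)/f.
D = 7 × 55 × (1−f)/f ≈ 7 × 55 × 0.31951 ≈ 123.01 mg.

123 mg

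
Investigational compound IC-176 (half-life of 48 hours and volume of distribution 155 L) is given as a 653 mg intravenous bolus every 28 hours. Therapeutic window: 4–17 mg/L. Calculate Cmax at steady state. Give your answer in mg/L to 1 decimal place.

12.7 mg/L

τ/t½ = 28/48 ≈ 0.58333, so fraction remaining f = (1/2)^(28/48) ≈ 0.6674.
Accumulation ratio R = 1/(1 − f) ≈ 1/0.3326 ≈ 3.0066.
Each bolus raises the concentration by D/Vd = 653/155 ≈ 4.213 mg/L.
Steady-state peak Cmax,ss = C₀·R ≈ 4.213 × 3.0066 ≈ 12.667 mg/L.
Peak 12.7 mg/L vs MTC 17 mg/L: below toxic threshold.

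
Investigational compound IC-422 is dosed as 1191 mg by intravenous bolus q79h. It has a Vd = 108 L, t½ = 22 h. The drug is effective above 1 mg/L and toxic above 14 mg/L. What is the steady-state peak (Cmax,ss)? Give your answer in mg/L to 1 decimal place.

12.0 mg/L

Over one 79-h interval, 79/22 ≈ 3.5909 half-lives elapse, leaving f ≈ 0.0830 of each dose.
Accumulation ratio R = 1/(1 − f) ≈ 1/0.9170 ≈ 1.0905.
Single-dose peak C₀ = D/Vd = 1191/108 ≈ 11.028 mg/L.
Steady-state peak Cmax,ss = C₀·R ≈ 11.028 × 1.0905 ≈ 12.026 mg/L.
Peak 12.0 mg/L vs MTC 14 mg/L: below toxic threshold.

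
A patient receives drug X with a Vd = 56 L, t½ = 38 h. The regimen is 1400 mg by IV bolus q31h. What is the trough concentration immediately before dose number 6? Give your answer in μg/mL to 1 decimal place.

30.9 μg/mL

f = (1/2)^(τ/t½) = (1/2)^(31/38) ≈ 0.5681.
C₀ = D/Vd = 1400/56 ≈ 25.000 μg/mL.
Before the 6th dose, 5 doses have been given. Superposition: Cmin = C₀·(f + f² + … + f^5).
≈ 25.000 × (0.5681 + 0.3227 + 0.1833 + 0.1042 + 0.0592) ≈ 25.000 × 1.2375 ≈ 30.938 μg/mL.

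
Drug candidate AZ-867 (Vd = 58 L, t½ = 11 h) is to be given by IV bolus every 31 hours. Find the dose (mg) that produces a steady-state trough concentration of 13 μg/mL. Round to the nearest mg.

τ/t½ = 31/11 ≈ 2.8182, so f = (1/2)^(31/11) ≈ 0.141789.
Cmin,ss = (D/Vd)·f/(1−f), so D = Cmin,ss·Vd·(1−f)/f.
D = 13 × 58 × (1−f)/f ≈ 13 × 58 × 6.05273 ≈ 4563.76 mg.

4564 mg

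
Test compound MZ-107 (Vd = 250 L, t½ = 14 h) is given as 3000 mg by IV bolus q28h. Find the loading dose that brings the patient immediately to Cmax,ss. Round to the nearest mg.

4000 mg

f = (1/2)^(28/14) ≈ 0.250000; accumulation ratio R = 1/(1−f) ≈ 1.33333.
Loading dose to hit Cmax,ss on first dose: D_load = D_maint·R ≈ 3000 × 1.33333 ≈ 3999.99 mg.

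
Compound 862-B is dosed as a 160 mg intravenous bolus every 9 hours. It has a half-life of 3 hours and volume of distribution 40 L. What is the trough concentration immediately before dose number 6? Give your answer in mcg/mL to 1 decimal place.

f = (1/2)^(τ/t½) = (1/2)^(9/3) ≈ 0.1250.
C₀ = D/Vd = 160/40 ≈ 4.000 mcg/mL.
Before the 6th dose, 5 doses have been given. Superposition: Cmin = C₀·(f + f² + … + f^5).
≈ 4.000 × (0.1250 + 0.0156 + 0.0020 + 0.0002 + 0.0000) ≈ 4.000 × 0.1428 ≈ 0.571 mcg/mL.

0.6 mcg/mL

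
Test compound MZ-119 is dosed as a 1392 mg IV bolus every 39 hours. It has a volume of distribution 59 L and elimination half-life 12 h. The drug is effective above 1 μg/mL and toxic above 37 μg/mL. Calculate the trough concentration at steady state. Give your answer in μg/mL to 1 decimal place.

τ/t½ = 39/12 ≈ 3.25, so fraction remaining f = (1/2)^(39/12) ≈ 0.1051.
At steady state, accumulation factor R = 1/(1 − e^(−kτ)) ≈ 1.1174.
Each bolus raises the concentration by D/Vd = 1392/59 ≈ 23.593 μg/mL.
Steady-state peak Cmax,ss = C₀·R ≈ 23.593 × 1.1174 ≈ 26.363 μg/mL.
Steady-state trough Cmin,ss = Cmax,ss·f ≈ 26.363 × 0.1051 ≈ 2.771 μg/mL.
Trough 2.8 μg/mL vs MEC 1 μg/mL: adequate.

2.8 μg/mL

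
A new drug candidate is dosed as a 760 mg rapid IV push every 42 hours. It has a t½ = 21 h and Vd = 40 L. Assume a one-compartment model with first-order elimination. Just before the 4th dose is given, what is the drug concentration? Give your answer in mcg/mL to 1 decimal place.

f = (1/2)^(τ/t½) = (1/2)^(42/21) ≈ 0.2500.
C₀ = D/Vd = 760/40 ≈ 19.000 mcg/mL.
Before the 4th dose, 3 doses have been given. Superposition: Cmin = C₀·(f + f² + … + f^3).
≈ 19.000 × (0.2500 + 0.0625 + 0.0156) ≈ 19.000 × 0.3281 ≈ 6.234 mcg/mL.

6.2 mcg/mL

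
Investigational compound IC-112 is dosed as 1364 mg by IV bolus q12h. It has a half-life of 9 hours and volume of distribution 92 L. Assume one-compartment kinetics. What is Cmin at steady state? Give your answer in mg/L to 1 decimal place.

Over one 12-h interval, 12/9 ≈ 1.3333 half-lives elapse, leaving f ≈ 0.3969 of each dose.
At steady state, accumulation factor R = 1/(1 − e^(−kτ)) ≈ 1.6581.
Each bolus raises the concentration by D/Vd = 1364/92 ≈ 14.826 mg/L.
Steady-state peak Cmax,ss = C₀·R ≈ 14.826 × 1.6581 ≈ 24.583 mg/L.
One interval later, Cmin,ss = Cmax,ss·e^(−kτ) ≈ 24.583 × 0.3969 ≈ 9.757 mg/L.

9.8 mg/L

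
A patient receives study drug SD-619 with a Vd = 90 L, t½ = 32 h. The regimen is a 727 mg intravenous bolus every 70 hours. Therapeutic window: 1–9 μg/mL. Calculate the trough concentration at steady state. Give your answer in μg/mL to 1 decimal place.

2.3 μg/mL

τ/t½ = 70/32 ≈ 2.1875, so fraction remaining f = (1/2)^(70/32) ≈ 0.2195.
Single-dose peak C₀ = D/Vd = 727/90 ≈ 8.078 μg/mL.
Steady-state trough Cmin,ss = C₀·f/(1−f) ≈ 8.078 × 0.2195/0.7805 ≈ 2.272 μg/mL.
Trough 2.3 μg/mL vs MEC 1 μg/mL: adequate.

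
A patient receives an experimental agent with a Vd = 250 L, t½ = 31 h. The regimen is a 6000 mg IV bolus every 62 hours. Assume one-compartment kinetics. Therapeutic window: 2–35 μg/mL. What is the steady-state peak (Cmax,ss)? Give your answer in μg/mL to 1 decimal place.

32.0 μg/mL

The dosing interval is 2 half-lives, so f = 2^(−2) = 0.25.
Accumulation ratio R = 1/(1 − f) = 1/0.75 = 4/3.
Single-dose peak C₀ = D/Vd = 6000/250 = 24 μg/mL.
Steady-state peak Cmax,ss = C₀·R = 24 × 4/3 ≈ 32.000 μg/mL.
Peak 32.0 μg/mL vs MTC 35 μg/mL: below toxic threshold.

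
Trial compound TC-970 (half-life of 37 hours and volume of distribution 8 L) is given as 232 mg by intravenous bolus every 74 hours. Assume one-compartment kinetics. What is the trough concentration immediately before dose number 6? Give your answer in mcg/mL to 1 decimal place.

f = (1/2)^(τ/t½) = (1/2)^(74/37) ≈ 0.2500.
C₀ = D/Vd = 232/8 ≈ 29.000 mcg/mL.
Before the 6th dose, 5 doses have been given. Superposition: Cmin = C₀·(f + f² + … + f^5).
≈ 29.000 × (0.2500 + 0.0625 + 0.0156 + 0.0039 + 0.0010) ≈ 29.000 × 0.3330 ≈ 9.657 mcg/mL.

9.7 mcg/mL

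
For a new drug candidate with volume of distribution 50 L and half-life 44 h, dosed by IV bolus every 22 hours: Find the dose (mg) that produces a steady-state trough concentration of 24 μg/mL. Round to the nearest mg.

497 mg

τ/t½ = 22/44 ≈ 0.5, so f = (1/2)^(22/44) ≈ 0.707107.
Cmin,ss = (D/Vd)·f/(1−f), so D = Cmin,ss·Vd·(1−f)/f.
D = 24 × 50 × (1−f)/f ≈ 24 × 50 × 0.41421 ≈ 497.05 mg.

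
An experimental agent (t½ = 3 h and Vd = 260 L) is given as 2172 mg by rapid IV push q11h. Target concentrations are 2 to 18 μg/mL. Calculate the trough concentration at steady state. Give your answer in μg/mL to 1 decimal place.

0.7 μg/mL

τ/t½ = 11/3 ≈ 3.6667, so fraction remaining f = (1/2)^(11/3) ≈ 0.0787.
Single-dose peak C₀ = D/Vd = 2172/260 ≈ 8.354 μg/mL.
Steady-state trough Cmin,ss = C₀·f/(1−f) ≈ 8.354 × 0.0787/0.9213 ≈ 0.714 μg/mL.
Trough 0.7 μg/mL vs MEC 2 μg/mL: subtherapeutic.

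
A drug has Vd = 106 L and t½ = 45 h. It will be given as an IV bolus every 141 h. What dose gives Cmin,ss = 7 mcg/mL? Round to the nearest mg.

5769 mg

τ/t½ = 141/45 ≈ 3.1333, so f = (1/2)^(141/45) ≈ 0.113965.
Cmin,ss = (D/Vd)·f/(1−f), so D = Cmin,ss·Vd·(1−f)/f.
D = 7 × 106 × (1−f)/f ≈ 7 × 106 × 7.77462 ≈ 5768.77 mg.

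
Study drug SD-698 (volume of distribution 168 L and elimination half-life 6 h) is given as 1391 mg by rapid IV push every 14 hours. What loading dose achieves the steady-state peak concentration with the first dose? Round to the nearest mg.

f = (1/2)^(14/6) ≈ 0.198425; accumulation ratio R = 1/(1−f) ≈ 1.24754.
Loading dose to hit Cmax,ss on first dose: D_load = D_maint·R ≈ 1391 × 1.24754 ≈ 1735.33 mg.

1735 mg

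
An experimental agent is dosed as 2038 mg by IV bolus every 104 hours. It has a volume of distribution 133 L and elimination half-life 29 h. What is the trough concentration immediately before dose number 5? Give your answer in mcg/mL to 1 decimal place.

1.4 mcg/mL

f = (1/2)^(τ/t½) = (1/2)^(104/29) ≈ 0.0833.
C₀ = D/Vd = 2038/133 ≈ 15.323 mcg/mL.
Before the 5th dose, 4 doses have been given. Superposition: Cmin = C₀·(f + f² + … + f^4).
≈ 15.323 × (0.0833 + 0.0069 + 0.0006 + 0.0000) ≈ 15.323 × 0.0908 ≈ 1.391 mcg/mL.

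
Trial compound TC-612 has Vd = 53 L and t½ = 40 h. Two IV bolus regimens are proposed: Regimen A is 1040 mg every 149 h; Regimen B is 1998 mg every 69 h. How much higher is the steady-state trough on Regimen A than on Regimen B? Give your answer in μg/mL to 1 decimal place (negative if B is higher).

-14.7 μg/mL

Regimen A: f = (1/2)^(149/40) ≈ 0.0756; Cmin,ss = (1040/53)·f/(1−f) ≈ 1.605 μg/mL.
Regimen B: f = (1/2)^(69/40) ≈ 0.3025; Cmin,ss = (1998/53)·f/(1−f) ≈ 16.349 μg/mL.
Difference ≈ 1.605 − 16.349 ≈ -14.744 μg/mL.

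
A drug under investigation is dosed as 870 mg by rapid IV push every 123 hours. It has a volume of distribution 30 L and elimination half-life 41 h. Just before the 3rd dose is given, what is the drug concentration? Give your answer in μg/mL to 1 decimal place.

4.1 μg/mL

f = (1/2)^(τ/t½) = (1/2)^(123/41) ≈ 0.1250.
C₀ = D/Vd = 870/30 ≈ 29.000 μg/mL.
Before the 3rd dose, 2 doses have been given. Superposition: Cmin = C₀·(f + f²).
≈ 29.000 × (0.1250 + 0.0156) ≈ 29.000 × 0.1406 ≈ 4.077 μg/mL.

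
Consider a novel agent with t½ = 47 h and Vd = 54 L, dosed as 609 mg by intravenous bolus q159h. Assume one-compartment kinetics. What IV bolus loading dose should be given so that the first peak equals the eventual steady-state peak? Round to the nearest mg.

674 mg

f = (1/2)^(159/47) ≈ 0.095857; accumulation ratio R = 1/(1−f) ≈ 1.10602.
Loading dose to hit Cmax,ss on first dose: D_load = D_maint·R ≈ 609 × 1.10602 ≈ 673.57 mg.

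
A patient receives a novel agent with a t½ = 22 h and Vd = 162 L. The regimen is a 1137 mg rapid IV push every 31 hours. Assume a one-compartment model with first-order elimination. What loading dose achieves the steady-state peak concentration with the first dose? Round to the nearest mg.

1824 mg

f = (1/2)^(31/22) ≈ 0.376549; accumulation ratio R = 1/(1−f) ≈ 1.60398.
Loading dose to hit Cmax,ss on first dose: D_load = D_maint·R ≈ 1137 × 1.60398 ≈ 1823.73 mg.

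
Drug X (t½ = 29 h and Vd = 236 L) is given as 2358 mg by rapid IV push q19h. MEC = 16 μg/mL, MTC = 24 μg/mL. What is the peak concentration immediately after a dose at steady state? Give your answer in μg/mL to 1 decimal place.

Over one 19-h interval, 19/29 ≈ 0.65517 half-lives elapse, leaving f ≈ 0.6350 of each dose.
At steady state, accumulation factor R = 1/(1 − e^(−kτ)) ≈ 2.7397.
Each bolus raises the concentration by D/Vd = 2358/236 ≈ 9.992 μg/mL.
Steady-state peak Cmax,ss = C₀·R ≈ 9.992 × 2.7397 ≈ 27.375 μg/mL.
Peak 27.4 μg/mL vs MTC 24 μg/mL: exceeds toxic threshold.

27.4 μg/mL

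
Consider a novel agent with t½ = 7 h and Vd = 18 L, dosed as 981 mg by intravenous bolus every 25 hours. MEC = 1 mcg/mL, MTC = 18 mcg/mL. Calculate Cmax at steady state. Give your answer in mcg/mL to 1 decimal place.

τ/t½ = 25/7 ≈ 3.5714, so fraction remaining f = (1/2)^(25/7) ≈ 0.0841.
Accumulation ratio R = 1/(1 − f) ≈ 1/0.9159 ≈ 1.0918.
Single-dose peak C₀ = D/Vd = 981/18 ≈ 54.500 mcg/mL.
Cmax,ss = C₀/(1 − f) ≈ 54.500/0.9159 ≈ 59.504 mcg/mL.
Peak 59.5 mcg/mL vs MTC 18 mcg/mL: exceeds toxic threshold.

59.5 mcg/mL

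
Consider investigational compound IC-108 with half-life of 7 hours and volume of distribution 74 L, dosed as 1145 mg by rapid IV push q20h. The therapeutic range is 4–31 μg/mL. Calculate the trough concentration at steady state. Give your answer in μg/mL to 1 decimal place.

2.5 μg/mL

Over one 20-h interval, 20/7 ≈ 2.8571 half-lives elapse, leaving f ≈ 0.1380 of each dose.
Accumulation ratio R = 1/(1 − f) ≈ 1/0.8620 ≈ 1.1601.
Single-dose peak C₀ = D/Vd = 1145/74 ≈ 15.473 μg/mL.
Cmax,ss = C₀/(1 − f) ≈ 15.473/0.8620 ≈ 17.950 μg/mL.
Steady-state trough Cmin,ss = Cmax,ss·f ≈ 17.950 × 0.1380 ≈ 2.477 μg/mL.
Trough 2.5 μg/mL vs MEC 4 μg/mL: subtherapeutic.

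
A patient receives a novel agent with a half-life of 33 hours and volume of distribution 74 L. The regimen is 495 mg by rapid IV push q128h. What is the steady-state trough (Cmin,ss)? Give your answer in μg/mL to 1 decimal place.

0.5 μg/mL

Over one 128-h interval, 128/33 ≈ 3.8788 half-lives elapse, leaving f ≈ 0.0680 of each dose.
At steady state, accumulation factor R = 1/(1 − e^(−kτ)) ≈ 1.0730.
Single-dose peak C₀ = D/Vd = 495/74 ≈ 6.689 μg/mL.
Cmax,ss = C₀/(1 − f) ≈ 6.689/0.9320 ≈ 7.177 μg/mL.
One interval later, Cmin,ss = Cmax,ss·e^(−kτ) ≈ 7.177 × 0.0680 ≈ 0.488 μg/mL.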